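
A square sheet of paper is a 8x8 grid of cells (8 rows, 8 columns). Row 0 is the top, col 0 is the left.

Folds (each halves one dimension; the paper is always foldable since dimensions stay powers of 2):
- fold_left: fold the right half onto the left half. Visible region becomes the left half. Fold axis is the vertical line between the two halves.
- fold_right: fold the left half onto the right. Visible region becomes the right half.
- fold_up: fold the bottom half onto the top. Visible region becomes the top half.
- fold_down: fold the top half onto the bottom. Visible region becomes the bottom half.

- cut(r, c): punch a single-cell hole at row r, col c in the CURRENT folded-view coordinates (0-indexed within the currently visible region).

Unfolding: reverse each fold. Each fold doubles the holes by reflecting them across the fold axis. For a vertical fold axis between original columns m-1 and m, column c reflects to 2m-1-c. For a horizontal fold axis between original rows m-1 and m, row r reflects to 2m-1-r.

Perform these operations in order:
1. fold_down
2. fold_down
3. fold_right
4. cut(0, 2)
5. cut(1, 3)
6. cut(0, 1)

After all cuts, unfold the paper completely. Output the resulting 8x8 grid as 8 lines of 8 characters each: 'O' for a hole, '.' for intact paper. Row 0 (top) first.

Op 1 fold_down: fold axis h@4; visible region now rows[4,8) x cols[0,8) = 4x8
Op 2 fold_down: fold axis h@6; visible region now rows[6,8) x cols[0,8) = 2x8
Op 3 fold_right: fold axis v@4; visible region now rows[6,8) x cols[4,8) = 2x4
Op 4 cut(0, 2): punch at orig (6,6); cuts so far [(6, 6)]; region rows[6,8) x cols[4,8) = 2x4
Op 5 cut(1, 3): punch at orig (7,7); cuts so far [(6, 6), (7, 7)]; region rows[6,8) x cols[4,8) = 2x4
Op 6 cut(0, 1): punch at orig (6,5); cuts so far [(6, 5), (6, 6), (7, 7)]; region rows[6,8) x cols[4,8) = 2x4
Unfold 1 (reflect across v@4): 6 holes -> [(6, 1), (6, 2), (6, 5), (6, 6), (7, 0), (7, 7)]
Unfold 2 (reflect across h@6): 12 holes -> [(4, 0), (4, 7), (5, 1), (5, 2), (5, 5), (5, 6), (6, 1), (6, 2), (6, 5), (6, 6), (7, 0), (7, 7)]
Unfold 3 (reflect across h@4): 24 holes -> [(0, 0), (0, 7), (1, 1), (1, 2), (1, 5), (1, 6), (2, 1), (2, 2), (2, 5), (2, 6), (3, 0), (3, 7), (4, 0), (4, 7), (5, 1), (5, 2), (5, 5), (5, 6), (6, 1), (6, 2), (6, 5), (6, 6), (7, 0), (7, 7)]

Answer: O......O
.OO..OO.
.OO..OO.
O......O
O......O
.OO..OO.
.OO..OO.
O......O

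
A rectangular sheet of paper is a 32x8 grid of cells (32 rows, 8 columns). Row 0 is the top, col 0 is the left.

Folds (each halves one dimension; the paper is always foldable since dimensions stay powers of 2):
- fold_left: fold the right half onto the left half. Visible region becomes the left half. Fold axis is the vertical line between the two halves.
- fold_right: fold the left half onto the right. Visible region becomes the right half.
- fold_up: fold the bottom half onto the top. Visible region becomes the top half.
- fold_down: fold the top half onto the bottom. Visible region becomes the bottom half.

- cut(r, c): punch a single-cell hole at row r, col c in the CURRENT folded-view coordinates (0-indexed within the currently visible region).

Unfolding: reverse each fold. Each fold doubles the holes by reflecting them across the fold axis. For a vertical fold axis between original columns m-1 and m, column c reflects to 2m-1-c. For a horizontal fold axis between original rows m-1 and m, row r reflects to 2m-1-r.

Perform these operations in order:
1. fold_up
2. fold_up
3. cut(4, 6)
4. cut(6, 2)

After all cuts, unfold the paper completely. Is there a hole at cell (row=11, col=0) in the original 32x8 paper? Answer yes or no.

Op 1 fold_up: fold axis h@16; visible region now rows[0,16) x cols[0,8) = 16x8
Op 2 fold_up: fold axis h@8; visible region now rows[0,8) x cols[0,8) = 8x8
Op 3 cut(4, 6): punch at orig (4,6); cuts so far [(4, 6)]; region rows[0,8) x cols[0,8) = 8x8
Op 4 cut(6, 2): punch at orig (6,2); cuts so far [(4, 6), (6, 2)]; region rows[0,8) x cols[0,8) = 8x8
Unfold 1 (reflect across h@8): 4 holes -> [(4, 6), (6, 2), (9, 2), (11, 6)]
Unfold 2 (reflect across h@16): 8 holes -> [(4, 6), (6, 2), (9, 2), (11, 6), (20, 6), (22, 2), (25, 2), (27, 6)]
Holes: [(4, 6), (6, 2), (9, 2), (11, 6), (20, 6), (22, 2), (25, 2), (27, 6)]

Answer: no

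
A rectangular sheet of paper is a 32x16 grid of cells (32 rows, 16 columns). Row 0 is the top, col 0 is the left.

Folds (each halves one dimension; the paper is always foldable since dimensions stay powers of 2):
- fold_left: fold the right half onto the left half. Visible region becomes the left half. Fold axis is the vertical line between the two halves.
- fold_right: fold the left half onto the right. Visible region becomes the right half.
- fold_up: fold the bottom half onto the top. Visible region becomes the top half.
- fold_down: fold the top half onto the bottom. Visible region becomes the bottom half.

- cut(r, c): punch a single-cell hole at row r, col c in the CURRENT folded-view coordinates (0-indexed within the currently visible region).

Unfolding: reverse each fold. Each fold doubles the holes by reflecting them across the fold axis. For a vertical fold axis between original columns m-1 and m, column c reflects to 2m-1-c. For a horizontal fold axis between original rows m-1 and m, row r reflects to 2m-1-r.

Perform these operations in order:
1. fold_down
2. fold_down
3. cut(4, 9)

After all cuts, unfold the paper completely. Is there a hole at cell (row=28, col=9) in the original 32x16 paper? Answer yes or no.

Answer: yes

Derivation:
Op 1 fold_down: fold axis h@16; visible region now rows[16,32) x cols[0,16) = 16x16
Op 2 fold_down: fold axis h@24; visible region now rows[24,32) x cols[0,16) = 8x16
Op 3 cut(4, 9): punch at orig (28,9); cuts so far [(28, 9)]; region rows[24,32) x cols[0,16) = 8x16
Unfold 1 (reflect across h@24): 2 holes -> [(19, 9), (28, 9)]
Unfold 2 (reflect across h@16): 4 holes -> [(3, 9), (12, 9), (19, 9), (28, 9)]
Holes: [(3, 9), (12, 9), (19, 9), (28, 9)]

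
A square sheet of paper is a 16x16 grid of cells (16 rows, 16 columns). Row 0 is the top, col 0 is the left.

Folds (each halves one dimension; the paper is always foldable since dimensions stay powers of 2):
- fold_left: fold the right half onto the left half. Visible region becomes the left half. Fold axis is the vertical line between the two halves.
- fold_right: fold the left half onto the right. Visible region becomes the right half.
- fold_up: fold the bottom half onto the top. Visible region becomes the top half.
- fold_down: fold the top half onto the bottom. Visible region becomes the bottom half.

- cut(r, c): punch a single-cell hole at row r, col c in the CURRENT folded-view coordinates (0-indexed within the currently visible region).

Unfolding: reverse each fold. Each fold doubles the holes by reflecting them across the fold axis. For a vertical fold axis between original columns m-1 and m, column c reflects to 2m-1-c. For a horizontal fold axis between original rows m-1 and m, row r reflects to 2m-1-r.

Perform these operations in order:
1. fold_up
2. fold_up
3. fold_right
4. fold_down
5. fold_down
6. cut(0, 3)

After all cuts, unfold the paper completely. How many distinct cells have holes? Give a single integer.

Answer: 32

Derivation:
Op 1 fold_up: fold axis h@8; visible region now rows[0,8) x cols[0,16) = 8x16
Op 2 fold_up: fold axis h@4; visible region now rows[0,4) x cols[0,16) = 4x16
Op 3 fold_right: fold axis v@8; visible region now rows[0,4) x cols[8,16) = 4x8
Op 4 fold_down: fold axis h@2; visible region now rows[2,4) x cols[8,16) = 2x8
Op 5 fold_down: fold axis h@3; visible region now rows[3,4) x cols[8,16) = 1x8
Op 6 cut(0, 3): punch at orig (3,11); cuts so far [(3, 11)]; region rows[3,4) x cols[8,16) = 1x8
Unfold 1 (reflect across h@3): 2 holes -> [(2, 11), (3, 11)]
Unfold 2 (reflect across h@2): 4 holes -> [(0, 11), (1, 11), (2, 11), (3, 11)]
Unfold 3 (reflect across v@8): 8 holes -> [(0, 4), (0, 11), (1, 4), (1, 11), (2, 4), (2, 11), (3, 4), (3, 11)]
Unfold 4 (reflect across h@4): 16 holes -> [(0, 4), (0, 11), (1, 4), (1, 11), (2, 4), (2, 11), (3, 4), (3, 11), (4, 4), (4, 11), (5, 4), (5, 11), (6, 4), (6, 11), (7, 4), (7, 11)]
Unfold 5 (reflect across h@8): 32 holes -> [(0, 4), (0, 11), (1, 4), (1, 11), (2, 4), (2, 11), (3, 4), (3, 11), (4, 4), (4, 11), (5, 4), (5, 11), (6, 4), (6, 11), (7, 4), (7, 11), (8, 4), (8, 11), (9, 4), (9, 11), (10, 4), (10, 11), (11, 4), (11, 11), (12, 4), (12, 11), (13, 4), (13, 11), (14, 4), (14, 11), (15, 4), (15, 11)]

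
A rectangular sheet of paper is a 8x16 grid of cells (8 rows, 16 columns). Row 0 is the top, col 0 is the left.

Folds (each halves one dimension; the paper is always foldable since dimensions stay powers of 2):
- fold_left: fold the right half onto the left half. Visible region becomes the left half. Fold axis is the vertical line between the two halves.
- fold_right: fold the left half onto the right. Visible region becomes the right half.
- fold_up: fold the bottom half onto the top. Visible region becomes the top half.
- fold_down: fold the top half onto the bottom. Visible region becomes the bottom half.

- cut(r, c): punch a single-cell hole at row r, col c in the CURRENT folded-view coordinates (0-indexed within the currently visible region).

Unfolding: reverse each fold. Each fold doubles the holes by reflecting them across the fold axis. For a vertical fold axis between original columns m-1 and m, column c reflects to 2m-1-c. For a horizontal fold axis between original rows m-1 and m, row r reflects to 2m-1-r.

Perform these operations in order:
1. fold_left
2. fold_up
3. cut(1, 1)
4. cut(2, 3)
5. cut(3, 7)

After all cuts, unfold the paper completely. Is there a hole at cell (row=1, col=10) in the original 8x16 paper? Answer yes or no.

Answer: no

Derivation:
Op 1 fold_left: fold axis v@8; visible region now rows[0,8) x cols[0,8) = 8x8
Op 2 fold_up: fold axis h@4; visible region now rows[0,4) x cols[0,8) = 4x8
Op 3 cut(1, 1): punch at orig (1,1); cuts so far [(1, 1)]; region rows[0,4) x cols[0,8) = 4x8
Op 4 cut(2, 3): punch at orig (2,3); cuts so far [(1, 1), (2, 3)]; region rows[0,4) x cols[0,8) = 4x8
Op 5 cut(3, 7): punch at orig (3,7); cuts so far [(1, 1), (2, 3), (3, 7)]; region rows[0,4) x cols[0,8) = 4x8
Unfold 1 (reflect across h@4): 6 holes -> [(1, 1), (2, 3), (3, 7), (4, 7), (5, 3), (6, 1)]
Unfold 2 (reflect across v@8): 12 holes -> [(1, 1), (1, 14), (2, 3), (2, 12), (3, 7), (3, 8), (4, 7), (4, 8), (5, 3), (5, 12), (6, 1), (6, 14)]
Holes: [(1, 1), (1, 14), (2, 3), (2, 12), (3, 7), (3, 8), (4, 7), (4, 8), (5, 3), (5, 12), (6, 1), (6, 14)]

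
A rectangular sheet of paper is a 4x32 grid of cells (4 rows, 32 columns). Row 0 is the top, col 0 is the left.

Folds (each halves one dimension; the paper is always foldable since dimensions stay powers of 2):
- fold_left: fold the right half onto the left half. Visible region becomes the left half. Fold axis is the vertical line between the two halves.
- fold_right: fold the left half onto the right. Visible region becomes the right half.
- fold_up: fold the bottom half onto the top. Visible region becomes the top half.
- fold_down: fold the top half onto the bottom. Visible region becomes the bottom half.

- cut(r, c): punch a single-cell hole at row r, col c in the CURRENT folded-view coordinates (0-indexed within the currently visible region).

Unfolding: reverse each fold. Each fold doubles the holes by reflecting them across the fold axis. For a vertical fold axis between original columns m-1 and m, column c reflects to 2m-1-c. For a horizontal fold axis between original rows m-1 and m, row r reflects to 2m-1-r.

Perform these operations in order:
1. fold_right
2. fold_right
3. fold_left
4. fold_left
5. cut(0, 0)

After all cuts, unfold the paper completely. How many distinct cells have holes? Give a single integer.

Answer: 16

Derivation:
Op 1 fold_right: fold axis v@16; visible region now rows[0,4) x cols[16,32) = 4x16
Op 2 fold_right: fold axis v@24; visible region now rows[0,4) x cols[24,32) = 4x8
Op 3 fold_left: fold axis v@28; visible region now rows[0,4) x cols[24,28) = 4x4
Op 4 fold_left: fold axis v@26; visible region now rows[0,4) x cols[24,26) = 4x2
Op 5 cut(0, 0): punch at orig (0,24); cuts so far [(0, 24)]; region rows[0,4) x cols[24,26) = 4x2
Unfold 1 (reflect across v@26): 2 holes -> [(0, 24), (0, 27)]
Unfold 2 (reflect across v@28): 4 holes -> [(0, 24), (0, 27), (0, 28), (0, 31)]
Unfold 3 (reflect across v@24): 8 holes -> [(0, 16), (0, 19), (0, 20), (0, 23), (0, 24), (0, 27), (0, 28), (0, 31)]
Unfold 4 (reflect across v@16): 16 holes -> [(0, 0), (0, 3), (0, 4), (0, 7), (0, 8), (0, 11), (0, 12), (0, 15), (0, 16), (0, 19), (0, 20), (0, 23), (0, 24), (0, 27), (0, 28), (0, 31)]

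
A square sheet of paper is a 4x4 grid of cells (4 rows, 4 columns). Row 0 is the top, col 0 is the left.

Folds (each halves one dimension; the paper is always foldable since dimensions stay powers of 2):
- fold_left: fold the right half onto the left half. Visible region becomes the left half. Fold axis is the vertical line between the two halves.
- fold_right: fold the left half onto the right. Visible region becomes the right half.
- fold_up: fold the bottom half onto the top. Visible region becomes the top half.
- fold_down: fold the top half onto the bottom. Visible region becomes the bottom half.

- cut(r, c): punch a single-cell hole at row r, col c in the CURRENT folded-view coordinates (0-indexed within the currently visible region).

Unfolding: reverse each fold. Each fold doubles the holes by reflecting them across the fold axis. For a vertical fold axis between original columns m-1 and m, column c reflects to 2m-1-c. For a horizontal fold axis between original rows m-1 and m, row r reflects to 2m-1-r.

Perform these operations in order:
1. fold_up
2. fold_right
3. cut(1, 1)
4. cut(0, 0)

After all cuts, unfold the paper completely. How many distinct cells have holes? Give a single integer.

Op 1 fold_up: fold axis h@2; visible region now rows[0,2) x cols[0,4) = 2x4
Op 2 fold_right: fold axis v@2; visible region now rows[0,2) x cols[2,4) = 2x2
Op 3 cut(1, 1): punch at orig (1,3); cuts so far [(1, 3)]; region rows[0,2) x cols[2,4) = 2x2
Op 4 cut(0, 0): punch at orig (0,2); cuts so far [(0, 2), (1, 3)]; region rows[0,2) x cols[2,4) = 2x2
Unfold 1 (reflect across v@2): 4 holes -> [(0, 1), (0, 2), (1, 0), (1, 3)]
Unfold 2 (reflect across h@2): 8 holes -> [(0, 1), (0, 2), (1, 0), (1, 3), (2, 0), (2, 3), (3, 1), (3, 2)]

Answer: 8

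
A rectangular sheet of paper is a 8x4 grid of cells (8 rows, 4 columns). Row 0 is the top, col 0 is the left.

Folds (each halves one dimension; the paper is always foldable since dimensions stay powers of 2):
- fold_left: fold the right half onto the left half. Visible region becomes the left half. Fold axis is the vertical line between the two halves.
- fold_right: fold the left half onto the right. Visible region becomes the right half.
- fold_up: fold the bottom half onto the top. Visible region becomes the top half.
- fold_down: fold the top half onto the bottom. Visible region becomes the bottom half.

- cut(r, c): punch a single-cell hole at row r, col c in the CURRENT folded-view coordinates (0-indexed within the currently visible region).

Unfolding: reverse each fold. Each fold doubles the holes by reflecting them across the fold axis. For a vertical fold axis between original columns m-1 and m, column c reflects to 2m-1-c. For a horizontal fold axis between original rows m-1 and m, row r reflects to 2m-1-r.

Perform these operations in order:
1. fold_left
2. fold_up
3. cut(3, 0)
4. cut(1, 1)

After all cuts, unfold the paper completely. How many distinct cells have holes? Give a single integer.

Op 1 fold_left: fold axis v@2; visible region now rows[0,8) x cols[0,2) = 8x2
Op 2 fold_up: fold axis h@4; visible region now rows[0,4) x cols[0,2) = 4x2
Op 3 cut(3, 0): punch at orig (3,0); cuts so far [(3, 0)]; region rows[0,4) x cols[0,2) = 4x2
Op 4 cut(1, 1): punch at orig (1,1); cuts so far [(1, 1), (3, 0)]; region rows[0,4) x cols[0,2) = 4x2
Unfold 1 (reflect across h@4): 4 holes -> [(1, 1), (3, 0), (4, 0), (6, 1)]
Unfold 2 (reflect across v@2): 8 holes -> [(1, 1), (1, 2), (3, 0), (3, 3), (4, 0), (4, 3), (6, 1), (6, 2)]

Answer: 8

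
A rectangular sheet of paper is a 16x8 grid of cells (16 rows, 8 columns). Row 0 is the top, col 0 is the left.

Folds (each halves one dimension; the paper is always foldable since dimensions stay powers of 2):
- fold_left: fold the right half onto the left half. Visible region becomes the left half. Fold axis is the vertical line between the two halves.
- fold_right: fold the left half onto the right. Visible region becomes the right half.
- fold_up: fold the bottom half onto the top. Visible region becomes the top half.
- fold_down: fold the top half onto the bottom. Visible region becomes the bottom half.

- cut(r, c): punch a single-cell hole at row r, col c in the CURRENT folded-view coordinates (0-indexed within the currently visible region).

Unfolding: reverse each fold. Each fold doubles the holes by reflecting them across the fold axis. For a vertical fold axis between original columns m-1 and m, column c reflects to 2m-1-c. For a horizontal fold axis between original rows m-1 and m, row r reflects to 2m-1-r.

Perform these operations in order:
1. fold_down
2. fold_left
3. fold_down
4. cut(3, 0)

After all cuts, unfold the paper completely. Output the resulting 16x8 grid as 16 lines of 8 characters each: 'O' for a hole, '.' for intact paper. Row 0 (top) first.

Op 1 fold_down: fold axis h@8; visible region now rows[8,16) x cols[0,8) = 8x8
Op 2 fold_left: fold axis v@4; visible region now rows[8,16) x cols[0,4) = 8x4
Op 3 fold_down: fold axis h@12; visible region now rows[12,16) x cols[0,4) = 4x4
Op 4 cut(3, 0): punch at orig (15,0); cuts so far [(15, 0)]; region rows[12,16) x cols[0,4) = 4x4
Unfold 1 (reflect across h@12): 2 holes -> [(8, 0), (15, 0)]
Unfold 2 (reflect across v@4): 4 holes -> [(8, 0), (8, 7), (15, 0), (15, 7)]
Unfold 3 (reflect across h@8): 8 holes -> [(0, 0), (0, 7), (7, 0), (7, 7), (8, 0), (8, 7), (15, 0), (15, 7)]

Answer: O......O
........
........
........
........
........
........
O......O
O......O
........
........
........
........
........
........
O......O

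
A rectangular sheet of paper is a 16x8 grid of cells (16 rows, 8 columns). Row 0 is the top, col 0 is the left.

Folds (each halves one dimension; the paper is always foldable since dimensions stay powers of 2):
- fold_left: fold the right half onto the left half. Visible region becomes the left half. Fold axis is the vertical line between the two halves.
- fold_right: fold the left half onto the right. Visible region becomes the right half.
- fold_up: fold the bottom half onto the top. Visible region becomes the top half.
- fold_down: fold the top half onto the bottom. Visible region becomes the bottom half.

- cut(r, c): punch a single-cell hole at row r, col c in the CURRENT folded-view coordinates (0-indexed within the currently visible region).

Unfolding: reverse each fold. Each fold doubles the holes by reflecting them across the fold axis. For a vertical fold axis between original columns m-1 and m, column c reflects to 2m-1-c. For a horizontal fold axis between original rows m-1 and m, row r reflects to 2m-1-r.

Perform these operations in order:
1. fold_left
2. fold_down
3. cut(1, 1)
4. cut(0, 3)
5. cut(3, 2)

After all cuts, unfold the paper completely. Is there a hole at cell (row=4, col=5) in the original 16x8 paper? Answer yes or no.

Answer: yes

Derivation:
Op 1 fold_left: fold axis v@4; visible region now rows[0,16) x cols[0,4) = 16x4
Op 2 fold_down: fold axis h@8; visible region now rows[8,16) x cols[0,4) = 8x4
Op 3 cut(1, 1): punch at orig (9,1); cuts so far [(9, 1)]; region rows[8,16) x cols[0,4) = 8x4
Op 4 cut(0, 3): punch at orig (8,3); cuts so far [(8, 3), (9, 1)]; region rows[8,16) x cols[0,4) = 8x4
Op 5 cut(3, 2): punch at orig (11,2); cuts so far [(8, 3), (9, 1), (11, 2)]; region rows[8,16) x cols[0,4) = 8x4
Unfold 1 (reflect across h@8): 6 holes -> [(4, 2), (6, 1), (7, 3), (8, 3), (9, 1), (11, 2)]
Unfold 2 (reflect across v@4): 12 holes -> [(4, 2), (4, 5), (6, 1), (6, 6), (7, 3), (7, 4), (8, 3), (8, 4), (9, 1), (9, 6), (11, 2), (11, 5)]
Holes: [(4, 2), (4, 5), (6, 1), (6, 6), (7, 3), (7, 4), (8, 3), (8, 4), (9, 1), (9, 6), (11, 2), (11, 5)]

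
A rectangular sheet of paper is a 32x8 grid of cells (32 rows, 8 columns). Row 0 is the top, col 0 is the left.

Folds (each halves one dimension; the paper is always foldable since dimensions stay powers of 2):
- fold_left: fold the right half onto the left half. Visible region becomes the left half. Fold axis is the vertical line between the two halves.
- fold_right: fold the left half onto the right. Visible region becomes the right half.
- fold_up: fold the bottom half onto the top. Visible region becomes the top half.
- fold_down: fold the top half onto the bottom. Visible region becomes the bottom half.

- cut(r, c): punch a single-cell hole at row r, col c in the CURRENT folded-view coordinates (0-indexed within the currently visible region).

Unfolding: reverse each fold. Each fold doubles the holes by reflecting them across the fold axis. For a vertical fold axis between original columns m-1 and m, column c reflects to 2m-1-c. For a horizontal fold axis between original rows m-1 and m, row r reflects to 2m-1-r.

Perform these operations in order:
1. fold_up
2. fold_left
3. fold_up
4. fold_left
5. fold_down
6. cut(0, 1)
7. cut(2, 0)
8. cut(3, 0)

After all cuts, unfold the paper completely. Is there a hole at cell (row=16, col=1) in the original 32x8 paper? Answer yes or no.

Op 1 fold_up: fold axis h@16; visible region now rows[0,16) x cols[0,8) = 16x8
Op 2 fold_left: fold axis v@4; visible region now rows[0,16) x cols[0,4) = 16x4
Op 3 fold_up: fold axis h@8; visible region now rows[0,8) x cols[0,4) = 8x4
Op 4 fold_left: fold axis v@2; visible region now rows[0,8) x cols[0,2) = 8x2
Op 5 fold_down: fold axis h@4; visible region now rows[4,8) x cols[0,2) = 4x2
Op 6 cut(0, 1): punch at orig (4,1); cuts so far [(4, 1)]; region rows[4,8) x cols[0,2) = 4x2
Op 7 cut(2, 0): punch at orig (6,0); cuts so far [(4, 1), (6, 0)]; region rows[4,8) x cols[0,2) = 4x2
Op 8 cut(3, 0): punch at orig (7,0); cuts so far [(4, 1), (6, 0), (7, 0)]; region rows[4,8) x cols[0,2) = 4x2
Unfold 1 (reflect across h@4): 6 holes -> [(0, 0), (1, 0), (3, 1), (4, 1), (6, 0), (7, 0)]
Unfold 2 (reflect across v@2): 12 holes -> [(0, 0), (0, 3), (1, 0), (1, 3), (3, 1), (3, 2), (4, 1), (4, 2), (6, 0), (6, 3), (7, 0), (7, 3)]
Unfold 3 (reflect across h@8): 24 holes -> [(0, 0), (0, 3), (1, 0), (1, 3), (3, 1), (3, 2), (4, 1), (4, 2), (6, 0), (6, 3), (7, 0), (7, 3), (8, 0), (8, 3), (9, 0), (9, 3), (11, 1), (11, 2), (12, 1), (12, 2), (14, 0), (14, 3), (15, 0), (15, 3)]
Unfold 4 (reflect across v@4): 48 holes -> [(0, 0), (0, 3), (0, 4), (0, 7), (1, 0), (1, 3), (1, 4), (1, 7), (3, 1), (3, 2), (3, 5), (3, 6), (4, 1), (4, 2), (4, 5), (4, 6), (6, 0), (6, 3), (6, 4), (6, 7), (7, 0), (7, 3), (7, 4), (7, 7), (8, 0), (8, 3), (8, 4), (8, 7), (9, 0), (9, 3), (9, 4), (9, 7), (11, 1), (11, 2), (11, 5), (11, 6), (12, 1), (12, 2), (12, 5), (12, 6), (14, 0), (14, 3), (14, 4), (14, 7), (15, 0), (15, 3), (15, 4), (15, 7)]
Unfold 5 (reflect across h@16): 96 holes -> [(0, 0), (0, 3), (0, 4), (0, 7), (1, 0), (1, 3), (1, 4), (1, 7), (3, 1), (3, 2), (3, 5), (3, 6), (4, 1), (4, 2), (4, 5), (4, 6), (6, 0), (6, 3), (6, 4), (6, 7), (7, 0), (7, 3), (7, 4), (7, 7), (8, 0), (8, 3), (8, 4), (8, 7), (9, 0), (9, 3), (9, 4), (9, 7), (11, 1), (11, 2), (11, 5), (11, 6), (12, 1), (12, 2), (12, 5), (12, 6), (14, 0), (14, 3), (14, 4), (14, 7), (15, 0), (15, 3), (15, 4), (15, 7), (16, 0), (16, 3), (16, 4), (16, 7), (17, 0), (17, 3), (17, 4), (17, 7), (19, 1), (19, 2), (19, 5), (19, 6), (20, 1), (20, 2), (20, 5), (20, 6), (22, 0), (22, 3), (22, 4), (22, 7), (23, 0), (23, 3), (23, 4), (23, 7), (24, 0), (24, 3), (24, 4), (24, 7), (25, 0), (25, 3), (25, 4), (25, 7), (27, 1), (27, 2), (27, 5), (27, 6), (28, 1), (28, 2), (28, 5), (28, 6), (30, 0), (30, 3), (30, 4), (30, 7), (31, 0), (31, 3), (31, 4), (31, 7)]
Holes: [(0, 0), (0, 3), (0, 4), (0, 7), (1, 0), (1, 3), (1, 4), (1, 7), (3, 1), (3, 2), (3, 5), (3, 6), (4, 1), (4, 2), (4, 5), (4, 6), (6, 0), (6, 3), (6, 4), (6, 7), (7, 0), (7, 3), (7, 4), (7, 7), (8, 0), (8, 3), (8, 4), (8, 7), (9, 0), (9, 3), (9, 4), (9, 7), (11, 1), (11, 2), (11, 5), (11, 6), (12, 1), (12, 2), (12, 5), (12, 6), (14, 0), (14, 3), (14, 4), (14, 7), (15, 0), (15, 3), (15, 4), (15, 7), (16, 0), (16, 3), (16, 4), (16, 7), (17, 0), (17, 3), (17, 4), (17, 7), (19, 1), (19, 2), (19, 5), (19, 6), (20, 1), (20, 2), (20, 5), (20, 6), (22, 0), (22, 3), (22, 4), (22, 7), (23, 0), (23, 3), (23, 4), (23, 7), (24, 0), (24, 3), (24, 4), (24, 7), (25, 0), (25, 3), (25, 4), (25, 7), (27, 1), (27, 2), (27, 5), (27, 6), (28, 1), (28, 2), (28, 5), (28, 6), (30, 0), (30, 3), (30, 4), (30, 7), (31, 0), (31, 3), (31, 4), (31, 7)]

Answer: no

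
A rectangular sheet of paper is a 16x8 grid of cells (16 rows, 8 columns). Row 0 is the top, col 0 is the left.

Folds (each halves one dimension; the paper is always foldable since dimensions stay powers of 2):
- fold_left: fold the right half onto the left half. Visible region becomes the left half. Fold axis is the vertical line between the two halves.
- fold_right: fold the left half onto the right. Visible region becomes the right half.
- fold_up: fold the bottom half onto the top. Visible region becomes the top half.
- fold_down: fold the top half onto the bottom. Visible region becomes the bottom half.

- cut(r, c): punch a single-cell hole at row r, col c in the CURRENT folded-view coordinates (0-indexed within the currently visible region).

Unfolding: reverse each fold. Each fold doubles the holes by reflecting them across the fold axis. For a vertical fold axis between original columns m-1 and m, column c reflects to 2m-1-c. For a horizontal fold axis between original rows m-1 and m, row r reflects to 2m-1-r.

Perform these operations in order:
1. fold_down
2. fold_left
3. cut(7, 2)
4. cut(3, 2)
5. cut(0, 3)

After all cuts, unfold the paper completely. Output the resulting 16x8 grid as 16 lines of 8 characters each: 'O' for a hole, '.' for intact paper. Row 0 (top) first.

Answer: ..O..O..
........
........
........
..O..O..
........
........
...OO...
...OO...
........
........
..O..O..
........
........
........
..O..O..

Derivation:
Op 1 fold_down: fold axis h@8; visible region now rows[8,16) x cols[0,8) = 8x8
Op 2 fold_left: fold axis v@4; visible region now rows[8,16) x cols[0,4) = 8x4
Op 3 cut(7, 2): punch at orig (15,2); cuts so far [(15, 2)]; region rows[8,16) x cols[0,4) = 8x4
Op 4 cut(3, 2): punch at orig (11,2); cuts so far [(11, 2), (15, 2)]; region rows[8,16) x cols[0,4) = 8x4
Op 5 cut(0, 3): punch at orig (8,3); cuts so far [(8, 3), (11, 2), (15, 2)]; region rows[8,16) x cols[0,4) = 8x4
Unfold 1 (reflect across v@4): 6 holes -> [(8, 3), (8, 4), (11, 2), (11, 5), (15, 2), (15, 5)]
Unfold 2 (reflect across h@8): 12 holes -> [(0, 2), (0, 5), (4, 2), (4, 5), (7, 3), (7, 4), (8, 3), (8, 4), (11, 2), (11, 5), (15, 2), (15, 5)]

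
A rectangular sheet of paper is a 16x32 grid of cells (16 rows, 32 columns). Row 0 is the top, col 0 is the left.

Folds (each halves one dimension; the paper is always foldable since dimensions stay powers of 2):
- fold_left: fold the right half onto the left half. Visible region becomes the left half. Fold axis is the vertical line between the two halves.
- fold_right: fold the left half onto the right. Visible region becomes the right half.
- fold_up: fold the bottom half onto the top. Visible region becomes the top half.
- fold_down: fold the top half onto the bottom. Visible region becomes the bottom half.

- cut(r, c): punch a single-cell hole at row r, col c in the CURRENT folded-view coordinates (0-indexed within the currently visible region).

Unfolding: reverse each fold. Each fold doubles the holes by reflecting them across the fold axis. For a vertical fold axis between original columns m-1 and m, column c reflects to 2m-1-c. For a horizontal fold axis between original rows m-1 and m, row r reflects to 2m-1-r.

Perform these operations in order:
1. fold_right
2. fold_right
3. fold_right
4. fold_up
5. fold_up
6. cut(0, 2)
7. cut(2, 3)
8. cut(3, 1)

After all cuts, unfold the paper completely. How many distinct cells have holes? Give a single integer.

Answer: 96

Derivation:
Op 1 fold_right: fold axis v@16; visible region now rows[0,16) x cols[16,32) = 16x16
Op 2 fold_right: fold axis v@24; visible region now rows[0,16) x cols[24,32) = 16x8
Op 3 fold_right: fold axis v@28; visible region now rows[0,16) x cols[28,32) = 16x4
Op 4 fold_up: fold axis h@8; visible region now rows[0,8) x cols[28,32) = 8x4
Op 5 fold_up: fold axis h@4; visible region now rows[0,4) x cols[28,32) = 4x4
Op 6 cut(0, 2): punch at orig (0,30); cuts so far [(0, 30)]; region rows[0,4) x cols[28,32) = 4x4
Op 7 cut(2, 3): punch at orig (2,31); cuts so far [(0, 30), (2, 31)]; region rows[0,4) x cols[28,32) = 4x4
Op 8 cut(3, 1): punch at orig (3,29); cuts so far [(0, 30), (2, 31), (3, 29)]; region rows[0,4) x cols[28,32) = 4x4
Unfold 1 (reflect across h@4): 6 holes -> [(0, 30), (2, 31), (3, 29), (4, 29), (5, 31), (7, 30)]
Unfold 2 (reflect across h@8): 12 holes -> [(0, 30), (2, 31), (3, 29), (4, 29), (5, 31), (7, 30), (8, 30), (10, 31), (11, 29), (12, 29), (13, 31), (15, 30)]
Unfold 3 (reflect across v@28): 24 holes -> [(0, 25), (0, 30), (2, 24), (2, 31), (3, 26), (3, 29), (4, 26), (4, 29), (5, 24), (5, 31), (7, 25), (7, 30), (8, 25), (8, 30), (10, 24), (10, 31), (11, 26), (11, 29), (12, 26), (12, 29), (13, 24), (13, 31), (15, 25), (15, 30)]
Unfold 4 (reflect across v@24): 48 holes -> [(0, 17), (0, 22), (0, 25), (0, 30), (2, 16), (2, 23), (2, 24), (2, 31), (3, 18), (3, 21), (3, 26), (3, 29), (4, 18), (4, 21), (4, 26), (4, 29), (5, 16), (5, 23), (5, 24), (5, 31), (7, 17), (7, 22), (7, 25), (7, 30), (8, 17), (8, 22), (8, 25), (8, 30), (10, 16), (10, 23), (10, 24), (10, 31), (11, 18), (11, 21), (11, 26), (11, 29), (12, 18), (12, 21), (12, 26), (12, 29), (13, 16), (13, 23), (13, 24), (13, 31), (15, 17), (15, 22), (15, 25), (15, 30)]
Unfold 5 (reflect across v@16): 96 holes -> [(0, 1), (0, 6), (0, 9), (0, 14), (0, 17), (0, 22), (0, 25), (0, 30), (2, 0), (2, 7), (2, 8), (2, 15), (2, 16), (2, 23), (2, 24), (2, 31), (3, 2), (3, 5), (3, 10), (3, 13), (3, 18), (3, 21), (3, 26), (3, 29), (4, 2), (4, 5), (4, 10), (4, 13), (4, 18), (4, 21), (4, 26), (4, 29), (5, 0), (5, 7), (5, 8), (5, 15), (5, 16), (5, 23), (5, 24), (5, 31), (7, 1), (7, 6), (7, 9), (7, 14), (7, 17), (7, 22), (7, 25), (7, 30), (8, 1), (8, 6), (8, 9), (8, 14), (8, 17), (8, 22), (8, 25), (8, 30), (10, 0), (10, 7), (10, 8), (10, 15), (10, 16), (10, 23), (10, 24), (10, 31), (11, 2), (11, 5), (11, 10), (11, 13), (11, 18), (11, 21), (11, 26), (11, 29), (12, 2), (12, 5), (12, 10), (12, 13), (12, 18), (12, 21), (12, 26), (12, 29), (13, 0), (13, 7), (13, 8), (13, 15), (13, 16), (13, 23), (13, 24), (13, 31), (15, 1), (15, 6), (15, 9), (15, 14), (15, 17), (15, 22), (15, 25), (15, 30)]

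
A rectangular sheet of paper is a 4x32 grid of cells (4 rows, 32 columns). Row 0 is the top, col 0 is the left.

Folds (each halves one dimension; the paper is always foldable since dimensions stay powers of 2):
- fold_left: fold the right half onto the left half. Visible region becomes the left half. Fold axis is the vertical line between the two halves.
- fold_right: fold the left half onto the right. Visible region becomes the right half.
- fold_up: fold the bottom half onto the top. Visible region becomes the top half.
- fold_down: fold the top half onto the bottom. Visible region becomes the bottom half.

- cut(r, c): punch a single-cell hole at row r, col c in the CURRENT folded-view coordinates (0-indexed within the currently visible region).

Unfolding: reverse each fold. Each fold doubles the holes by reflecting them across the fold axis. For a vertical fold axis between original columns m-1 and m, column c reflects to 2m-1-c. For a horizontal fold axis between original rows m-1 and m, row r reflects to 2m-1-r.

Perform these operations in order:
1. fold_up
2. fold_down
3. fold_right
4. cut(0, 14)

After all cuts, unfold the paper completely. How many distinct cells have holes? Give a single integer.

Answer: 8

Derivation:
Op 1 fold_up: fold axis h@2; visible region now rows[0,2) x cols[0,32) = 2x32
Op 2 fold_down: fold axis h@1; visible region now rows[1,2) x cols[0,32) = 1x32
Op 3 fold_right: fold axis v@16; visible region now rows[1,2) x cols[16,32) = 1x16
Op 4 cut(0, 14): punch at orig (1,30); cuts so far [(1, 30)]; region rows[1,2) x cols[16,32) = 1x16
Unfold 1 (reflect across v@16): 2 holes -> [(1, 1), (1, 30)]
Unfold 2 (reflect across h@1): 4 holes -> [(0, 1), (0, 30), (1, 1), (1, 30)]
Unfold 3 (reflect across h@2): 8 holes -> [(0, 1), (0, 30), (1, 1), (1, 30), (2, 1), (2, 30), (3, 1), (3, 30)]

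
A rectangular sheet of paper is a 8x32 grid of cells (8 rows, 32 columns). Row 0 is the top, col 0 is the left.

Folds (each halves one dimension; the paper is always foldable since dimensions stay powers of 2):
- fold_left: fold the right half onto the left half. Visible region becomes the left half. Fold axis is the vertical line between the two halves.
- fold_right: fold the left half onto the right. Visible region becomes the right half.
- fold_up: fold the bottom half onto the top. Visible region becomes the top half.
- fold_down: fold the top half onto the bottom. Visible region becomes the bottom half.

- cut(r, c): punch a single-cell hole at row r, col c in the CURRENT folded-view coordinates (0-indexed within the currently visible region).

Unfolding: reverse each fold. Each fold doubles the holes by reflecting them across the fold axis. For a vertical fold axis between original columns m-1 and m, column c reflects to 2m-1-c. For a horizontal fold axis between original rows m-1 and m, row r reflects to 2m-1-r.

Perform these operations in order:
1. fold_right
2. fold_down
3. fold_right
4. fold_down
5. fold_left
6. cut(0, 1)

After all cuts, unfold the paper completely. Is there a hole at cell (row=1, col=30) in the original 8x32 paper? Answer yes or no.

Answer: yes

Derivation:
Op 1 fold_right: fold axis v@16; visible region now rows[0,8) x cols[16,32) = 8x16
Op 2 fold_down: fold axis h@4; visible region now rows[4,8) x cols[16,32) = 4x16
Op 3 fold_right: fold axis v@24; visible region now rows[4,8) x cols[24,32) = 4x8
Op 4 fold_down: fold axis h@6; visible region now rows[6,8) x cols[24,32) = 2x8
Op 5 fold_left: fold axis v@28; visible region now rows[6,8) x cols[24,28) = 2x4
Op 6 cut(0, 1): punch at orig (6,25); cuts so far [(6, 25)]; region rows[6,8) x cols[24,28) = 2x4
Unfold 1 (reflect across v@28): 2 holes -> [(6, 25), (6, 30)]
Unfold 2 (reflect across h@6): 4 holes -> [(5, 25), (5, 30), (6, 25), (6, 30)]
Unfold 3 (reflect across v@24): 8 holes -> [(5, 17), (5, 22), (5, 25), (5, 30), (6, 17), (6, 22), (6, 25), (6, 30)]
Unfold 4 (reflect across h@4): 16 holes -> [(1, 17), (1, 22), (1, 25), (1, 30), (2, 17), (2, 22), (2, 25), (2, 30), (5, 17), (5, 22), (5, 25), (5, 30), (6, 17), (6, 22), (6, 25), (6, 30)]
Unfold 5 (reflect across v@16): 32 holes -> [(1, 1), (1, 6), (1, 9), (1, 14), (1, 17), (1, 22), (1, 25), (1, 30), (2, 1), (2, 6), (2, 9), (2, 14), (2, 17), (2, 22), (2, 25), (2, 30), (5, 1), (5, 6), (5, 9), (5, 14), (5, 17), (5, 22), (5, 25), (5, 30), (6, 1), (6, 6), (6, 9), (6, 14), (6, 17), (6, 22), (6, 25), (6, 30)]
Holes: [(1, 1), (1, 6), (1, 9), (1, 14), (1, 17), (1, 22), (1, 25), (1, 30), (2, 1), (2, 6), (2, 9), (2, 14), (2, 17), (2, 22), (2, 25), (2, 30), (5, 1), (5, 6), (5, 9), (5, 14), (5, 17), (5, 22), (5, 25), (5, 30), (6, 1), (6, 6), (6, 9), (6, 14), (6, 17), (6, 22), (6, 25), (6, 30)]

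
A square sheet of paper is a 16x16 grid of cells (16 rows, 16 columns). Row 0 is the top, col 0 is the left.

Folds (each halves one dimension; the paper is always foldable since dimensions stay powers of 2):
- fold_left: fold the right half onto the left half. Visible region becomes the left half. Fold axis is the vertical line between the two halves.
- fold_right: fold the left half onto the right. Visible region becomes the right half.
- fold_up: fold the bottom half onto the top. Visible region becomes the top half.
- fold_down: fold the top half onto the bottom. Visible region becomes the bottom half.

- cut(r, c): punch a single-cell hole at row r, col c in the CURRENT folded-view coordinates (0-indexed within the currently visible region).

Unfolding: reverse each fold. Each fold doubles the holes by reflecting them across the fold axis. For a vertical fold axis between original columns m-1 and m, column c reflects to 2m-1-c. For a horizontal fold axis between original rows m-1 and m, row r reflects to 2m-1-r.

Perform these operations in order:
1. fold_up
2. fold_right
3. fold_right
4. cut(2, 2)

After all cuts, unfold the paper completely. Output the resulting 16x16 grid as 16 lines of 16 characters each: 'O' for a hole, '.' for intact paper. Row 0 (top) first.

Answer: ................
................
.O....O..O....O.
................
................
................
................
................
................
................
................
................
................
.O....O..O....O.
................
................

Derivation:
Op 1 fold_up: fold axis h@8; visible region now rows[0,8) x cols[0,16) = 8x16
Op 2 fold_right: fold axis v@8; visible region now rows[0,8) x cols[8,16) = 8x8
Op 3 fold_right: fold axis v@12; visible region now rows[0,8) x cols[12,16) = 8x4
Op 4 cut(2, 2): punch at orig (2,14); cuts so far [(2, 14)]; region rows[0,8) x cols[12,16) = 8x4
Unfold 1 (reflect across v@12): 2 holes -> [(2, 9), (2, 14)]
Unfold 2 (reflect across v@8): 4 holes -> [(2, 1), (2, 6), (2, 9), (2, 14)]
Unfold 3 (reflect across h@8): 8 holes -> [(2, 1), (2, 6), (2, 9), (2, 14), (13, 1), (13, 6), (13, 9), (13, 14)]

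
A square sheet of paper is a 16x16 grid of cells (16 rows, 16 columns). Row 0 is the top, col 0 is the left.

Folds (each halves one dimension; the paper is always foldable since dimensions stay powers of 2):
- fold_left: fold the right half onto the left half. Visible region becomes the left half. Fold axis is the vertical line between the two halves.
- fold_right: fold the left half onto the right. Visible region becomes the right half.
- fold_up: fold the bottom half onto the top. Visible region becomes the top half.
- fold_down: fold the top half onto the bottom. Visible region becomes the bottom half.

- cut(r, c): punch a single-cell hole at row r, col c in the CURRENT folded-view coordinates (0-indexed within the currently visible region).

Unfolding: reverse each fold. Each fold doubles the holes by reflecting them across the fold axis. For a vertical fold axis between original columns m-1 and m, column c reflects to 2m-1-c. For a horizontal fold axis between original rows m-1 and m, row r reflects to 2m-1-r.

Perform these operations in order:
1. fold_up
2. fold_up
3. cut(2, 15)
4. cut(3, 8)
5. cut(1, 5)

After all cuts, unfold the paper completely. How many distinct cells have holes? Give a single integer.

Answer: 12

Derivation:
Op 1 fold_up: fold axis h@8; visible region now rows[0,8) x cols[0,16) = 8x16
Op 2 fold_up: fold axis h@4; visible region now rows[0,4) x cols[0,16) = 4x16
Op 3 cut(2, 15): punch at orig (2,15); cuts so far [(2, 15)]; region rows[0,4) x cols[0,16) = 4x16
Op 4 cut(3, 8): punch at orig (3,8); cuts so far [(2, 15), (3, 8)]; region rows[0,4) x cols[0,16) = 4x16
Op 5 cut(1, 5): punch at orig (1,5); cuts so far [(1, 5), (2, 15), (3, 8)]; region rows[0,4) x cols[0,16) = 4x16
Unfold 1 (reflect across h@4): 6 holes -> [(1, 5), (2, 15), (3, 8), (4, 8), (5, 15), (6, 5)]
Unfold 2 (reflect across h@8): 12 holes -> [(1, 5), (2, 15), (3, 8), (4, 8), (5, 15), (6, 5), (9, 5), (10, 15), (11, 8), (12, 8), (13, 15), (14, 5)]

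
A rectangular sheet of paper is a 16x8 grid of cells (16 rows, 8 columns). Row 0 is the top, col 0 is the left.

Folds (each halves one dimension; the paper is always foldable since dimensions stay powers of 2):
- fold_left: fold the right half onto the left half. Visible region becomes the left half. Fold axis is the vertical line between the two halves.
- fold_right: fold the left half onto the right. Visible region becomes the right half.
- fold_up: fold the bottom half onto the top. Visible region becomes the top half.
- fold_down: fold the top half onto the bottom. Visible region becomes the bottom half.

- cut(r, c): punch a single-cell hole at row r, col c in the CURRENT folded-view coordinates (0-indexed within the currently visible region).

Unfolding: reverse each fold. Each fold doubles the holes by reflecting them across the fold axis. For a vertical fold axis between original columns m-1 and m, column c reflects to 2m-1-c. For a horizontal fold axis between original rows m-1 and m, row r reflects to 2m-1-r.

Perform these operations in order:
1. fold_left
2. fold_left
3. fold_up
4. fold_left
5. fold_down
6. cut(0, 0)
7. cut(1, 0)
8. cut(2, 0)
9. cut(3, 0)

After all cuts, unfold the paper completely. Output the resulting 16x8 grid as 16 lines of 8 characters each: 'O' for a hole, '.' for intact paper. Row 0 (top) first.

Op 1 fold_left: fold axis v@4; visible region now rows[0,16) x cols[0,4) = 16x4
Op 2 fold_left: fold axis v@2; visible region now rows[0,16) x cols[0,2) = 16x2
Op 3 fold_up: fold axis h@8; visible region now rows[0,8) x cols[0,2) = 8x2
Op 4 fold_left: fold axis v@1; visible region now rows[0,8) x cols[0,1) = 8x1
Op 5 fold_down: fold axis h@4; visible region now rows[4,8) x cols[0,1) = 4x1
Op 6 cut(0, 0): punch at orig (4,0); cuts so far [(4, 0)]; region rows[4,8) x cols[0,1) = 4x1
Op 7 cut(1, 0): punch at orig (5,0); cuts so far [(4, 0), (5, 0)]; region rows[4,8) x cols[0,1) = 4x1
Op 8 cut(2, 0): punch at orig (6,0); cuts so far [(4, 0), (5, 0), (6, 0)]; region rows[4,8) x cols[0,1) = 4x1
Op 9 cut(3, 0): punch at orig (7,0); cuts so far [(4, 0), (5, 0), (6, 0), (7, 0)]; region rows[4,8) x cols[0,1) = 4x1
Unfold 1 (reflect across h@4): 8 holes -> [(0, 0), (1, 0), (2, 0), (3, 0), (4, 0), (5, 0), (6, 0), (7, 0)]
Unfold 2 (reflect across v@1): 16 holes -> [(0, 0), (0, 1), (1, 0), (1, 1), (2, 0), (2, 1), (3, 0), (3, 1), (4, 0), (4, 1), (5, 0), (5, 1), (6, 0), (6, 1), (7, 0), (7, 1)]
Unfold 3 (reflect across h@8): 32 holes -> [(0, 0), (0, 1), (1, 0), (1, 1), (2, 0), (2, 1), (3, 0), (3, 1), (4, 0), (4, 1), (5, 0), (5, 1), (6, 0), (6, 1), (7, 0), (7, 1), (8, 0), (8, 1), (9, 0), (9, 1), (10, 0), (10, 1), (11, 0), (11, 1), (12, 0), (12, 1), (13, 0), (13, 1), (14, 0), (14, 1), (15, 0), (15, 1)]
Unfold 4 (reflect across v@2): 64 holes -> [(0, 0), (0, 1), (0, 2), (0, 3), (1, 0), (1, 1), (1, 2), (1, 3), (2, 0), (2, 1), (2, 2), (2, 3), (3, 0), (3, 1), (3, 2), (3, 3), (4, 0), (4, 1), (4, 2), (4, 3), (5, 0), (5, 1), (5, 2), (5, 3), (6, 0), (6, 1), (6, 2), (6, 3), (7, 0), (7, 1), (7, 2), (7, 3), (8, 0), (8, 1), (8, 2), (8, 3), (9, 0), (9, 1), (9, 2), (9, 3), (10, 0), (10, 1), (10, 2), (10, 3), (11, 0), (11, 1), (11, 2), (11, 3), (12, 0), (12, 1), (12, 2), (12, 3), (13, 0), (13, 1), (13, 2), (13, 3), (14, 0), (14, 1), (14, 2), (14, 3), (15, 0), (15, 1), (15, 2), (15, 3)]
Unfold 5 (reflect across v@4): 128 holes -> [(0, 0), (0, 1), (0, 2), (0, 3), (0, 4), (0, 5), (0, 6), (0, 7), (1, 0), (1, 1), (1, 2), (1, 3), (1, 4), (1, 5), (1, 6), (1, 7), (2, 0), (2, 1), (2, 2), (2, 3), (2, 4), (2, 5), (2, 6), (2, 7), (3, 0), (3, 1), (3, 2), (3, 3), (3, 4), (3, 5), (3, 6), (3, 7), (4, 0), (4, 1), (4, 2), (4, 3), (4, 4), (4, 5), (4, 6), (4, 7), (5, 0), (5, 1), (5, 2), (5, 3), (5, 4), (5, 5), (5, 6), (5, 7), (6, 0), (6, 1), (6, 2), (6, 3), (6, 4), (6, 5), (6, 6), (6, 7), (7, 0), (7, 1), (7, 2), (7, 3), (7, 4), (7, 5), (7, 6), (7, 7), (8, 0), (8, 1), (8, 2), (8, 3), (8, 4), (8, 5), (8, 6), (8, 7), (9, 0), (9, 1), (9, 2), (9, 3), (9, 4), (9, 5), (9, 6), (9, 7), (10, 0), (10, 1), (10, 2), (10, 3), (10, 4), (10, 5), (10, 6), (10, 7), (11, 0), (11, 1), (11, 2), (11, 3), (11, 4), (11, 5), (11, 6), (11, 7), (12, 0), (12, 1), (12, 2), (12, 3), (12, 4), (12, 5), (12, 6), (12, 7), (13, 0), (13, 1), (13, 2), (13, 3), (13, 4), (13, 5), (13, 6), (13, 7), (14, 0), (14, 1), (14, 2), (14, 3), (14, 4), (14, 5), (14, 6), (14, 7), (15, 0), (15, 1), (15, 2), (15, 3), (15, 4), (15, 5), (15, 6), (15, 7)]

Answer: OOOOOOOO
OOOOOOOO
OOOOOOOO
OOOOOOOO
OOOOOOOO
OOOOOOOO
OOOOOOOO
OOOOOOOO
OOOOOOOO
OOOOOOOO
OOOOOOOO
OOOOOOOO
OOOOOOOO
OOOOOOOO
OOOOOOOO
OOOOOOOO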